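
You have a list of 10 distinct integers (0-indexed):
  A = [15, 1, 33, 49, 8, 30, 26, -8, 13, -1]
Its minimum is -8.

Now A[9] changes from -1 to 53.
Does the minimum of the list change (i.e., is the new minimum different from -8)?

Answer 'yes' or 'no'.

Answer: no

Derivation:
Old min = -8
Change: A[9] -1 -> 53
Changed element was NOT the min; min changes only if 53 < -8.
New min = -8; changed? no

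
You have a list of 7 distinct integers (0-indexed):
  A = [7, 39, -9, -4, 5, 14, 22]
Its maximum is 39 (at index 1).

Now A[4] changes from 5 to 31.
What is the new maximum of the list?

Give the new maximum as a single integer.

Old max = 39 (at index 1)
Change: A[4] 5 -> 31
Changed element was NOT the old max.
  New max = max(old_max, new_val) = max(39, 31) = 39

Answer: 39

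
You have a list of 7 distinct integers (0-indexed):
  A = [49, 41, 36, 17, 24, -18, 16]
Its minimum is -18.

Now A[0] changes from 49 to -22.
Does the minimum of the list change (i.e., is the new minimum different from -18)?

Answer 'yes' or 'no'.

Answer: yes

Derivation:
Old min = -18
Change: A[0] 49 -> -22
Changed element was NOT the min; min changes only if -22 < -18.
New min = -22; changed? yes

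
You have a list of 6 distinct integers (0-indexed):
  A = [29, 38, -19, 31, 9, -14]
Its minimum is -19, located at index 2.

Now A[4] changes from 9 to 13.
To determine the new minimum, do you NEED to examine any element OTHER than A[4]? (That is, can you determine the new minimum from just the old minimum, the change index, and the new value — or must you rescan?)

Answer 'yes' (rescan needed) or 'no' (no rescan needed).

Old min = -19 at index 2
Change at index 4: 9 -> 13
Index 4 was NOT the min. New min = min(-19, 13). No rescan of other elements needed.
Needs rescan: no

Answer: no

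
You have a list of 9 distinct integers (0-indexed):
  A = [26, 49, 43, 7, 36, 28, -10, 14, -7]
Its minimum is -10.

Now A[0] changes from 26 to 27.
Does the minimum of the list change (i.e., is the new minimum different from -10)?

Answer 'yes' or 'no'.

Answer: no

Derivation:
Old min = -10
Change: A[0] 26 -> 27
Changed element was NOT the min; min changes only if 27 < -10.
New min = -10; changed? no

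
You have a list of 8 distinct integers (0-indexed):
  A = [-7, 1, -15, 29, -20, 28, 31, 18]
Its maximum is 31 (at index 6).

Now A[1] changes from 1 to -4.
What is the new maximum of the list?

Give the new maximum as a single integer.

Old max = 31 (at index 6)
Change: A[1] 1 -> -4
Changed element was NOT the old max.
  New max = max(old_max, new_val) = max(31, -4) = 31

Answer: 31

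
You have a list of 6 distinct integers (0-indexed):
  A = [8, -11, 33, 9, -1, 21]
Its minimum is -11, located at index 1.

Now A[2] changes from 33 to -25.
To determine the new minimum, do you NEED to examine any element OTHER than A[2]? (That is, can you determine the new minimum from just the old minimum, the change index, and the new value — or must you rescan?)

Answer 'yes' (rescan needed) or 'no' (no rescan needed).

Old min = -11 at index 1
Change at index 2: 33 -> -25
Index 2 was NOT the min. New min = min(-11, -25). No rescan of other elements needed.
Needs rescan: no

Answer: no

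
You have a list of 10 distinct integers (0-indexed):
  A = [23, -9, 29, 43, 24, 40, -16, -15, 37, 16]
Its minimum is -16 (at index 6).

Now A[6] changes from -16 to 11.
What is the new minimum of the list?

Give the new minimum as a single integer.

Old min = -16 (at index 6)
Change: A[6] -16 -> 11
Changed element WAS the min. Need to check: is 11 still <= all others?
  Min of remaining elements: -15
  New min = min(11, -15) = -15

Answer: -15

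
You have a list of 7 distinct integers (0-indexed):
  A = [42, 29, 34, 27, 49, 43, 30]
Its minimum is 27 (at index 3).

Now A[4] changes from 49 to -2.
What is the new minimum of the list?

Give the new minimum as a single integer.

Answer: -2

Derivation:
Old min = 27 (at index 3)
Change: A[4] 49 -> -2
Changed element was NOT the old min.
  New min = min(old_min, new_val) = min(27, -2) = -2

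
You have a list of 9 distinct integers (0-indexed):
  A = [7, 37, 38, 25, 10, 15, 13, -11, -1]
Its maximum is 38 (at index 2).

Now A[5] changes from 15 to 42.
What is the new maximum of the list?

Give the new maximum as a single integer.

Old max = 38 (at index 2)
Change: A[5] 15 -> 42
Changed element was NOT the old max.
  New max = max(old_max, new_val) = max(38, 42) = 42

Answer: 42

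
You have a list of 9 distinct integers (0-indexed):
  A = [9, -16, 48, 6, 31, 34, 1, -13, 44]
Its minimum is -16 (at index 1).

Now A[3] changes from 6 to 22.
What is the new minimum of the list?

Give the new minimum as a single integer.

Answer: -16

Derivation:
Old min = -16 (at index 1)
Change: A[3] 6 -> 22
Changed element was NOT the old min.
  New min = min(old_min, new_val) = min(-16, 22) = -16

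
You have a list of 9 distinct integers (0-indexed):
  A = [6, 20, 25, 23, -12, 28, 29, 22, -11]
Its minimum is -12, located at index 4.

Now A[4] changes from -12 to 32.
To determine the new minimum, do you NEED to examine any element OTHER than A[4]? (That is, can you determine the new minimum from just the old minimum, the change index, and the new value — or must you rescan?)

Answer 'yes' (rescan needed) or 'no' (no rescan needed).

Answer: yes

Derivation:
Old min = -12 at index 4
Change at index 4: -12 -> 32
Index 4 WAS the min and new value 32 > old min -12. Must rescan other elements to find the new min.
Needs rescan: yes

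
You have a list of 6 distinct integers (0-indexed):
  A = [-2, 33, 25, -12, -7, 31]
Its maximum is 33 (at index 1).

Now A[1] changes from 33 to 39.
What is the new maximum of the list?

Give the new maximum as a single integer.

Answer: 39

Derivation:
Old max = 33 (at index 1)
Change: A[1] 33 -> 39
Changed element WAS the max -> may need rescan.
  Max of remaining elements: 31
  New max = max(39, 31) = 39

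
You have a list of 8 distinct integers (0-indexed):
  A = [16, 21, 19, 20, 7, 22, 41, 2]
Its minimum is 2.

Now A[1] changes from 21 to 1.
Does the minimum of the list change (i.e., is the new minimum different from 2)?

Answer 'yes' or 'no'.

Old min = 2
Change: A[1] 21 -> 1
Changed element was NOT the min; min changes only if 1 < 2.
New min = 1; changed? yes

Answer: yes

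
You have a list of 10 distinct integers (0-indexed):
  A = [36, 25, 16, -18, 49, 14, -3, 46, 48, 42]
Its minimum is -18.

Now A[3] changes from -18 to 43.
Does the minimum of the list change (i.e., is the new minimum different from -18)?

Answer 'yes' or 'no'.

Answer: yes

Derivation:
Old min = -18
Change: A[3] -18 -> 43
Changed element was the min; new min must be rechecked.
New min = -3; changed? yes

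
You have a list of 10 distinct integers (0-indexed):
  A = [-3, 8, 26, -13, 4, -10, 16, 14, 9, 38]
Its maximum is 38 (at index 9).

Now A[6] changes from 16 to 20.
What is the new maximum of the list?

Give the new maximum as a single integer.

Old max = 38 (at index 9)
Change: A[6] 16 -> 20
Changed element was NOT the old max.
  New max = max(old_max, new_val) = max(38, 20) = 38

Answer: 38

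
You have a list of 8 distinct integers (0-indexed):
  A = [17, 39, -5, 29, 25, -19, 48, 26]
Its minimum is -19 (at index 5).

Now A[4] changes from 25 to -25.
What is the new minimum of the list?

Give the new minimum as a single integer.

Answer: -25

Derivation:
Old min = -19 (at index 5)
Change: A[4] 25 -> -25
Changed element was NOT the old min.
  New min = min(old_min, new_val) = min(-19, -25) = -25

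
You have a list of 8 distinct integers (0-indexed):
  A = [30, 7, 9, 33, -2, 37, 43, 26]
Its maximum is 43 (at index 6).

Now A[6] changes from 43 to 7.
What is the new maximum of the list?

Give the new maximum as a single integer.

Old max = 43 (at index 6)
Change: A[6] 43 -> 7
Changed element WAS the max -> may need rescan.
  Max of remaining elements: 37
  New max = max(7, 37) = 37

Answer: 37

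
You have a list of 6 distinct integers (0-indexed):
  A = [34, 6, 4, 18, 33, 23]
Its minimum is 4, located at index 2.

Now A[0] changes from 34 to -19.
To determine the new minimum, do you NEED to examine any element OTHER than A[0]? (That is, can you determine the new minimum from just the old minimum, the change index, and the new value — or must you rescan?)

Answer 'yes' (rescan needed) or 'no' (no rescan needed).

Answer: no

Derivation:
Old min = 4 at index 2
Change at index 0: 34 -> -19
Index 0 was NOT the min. New min = min(4, -19). No rescan of other elements needed.
Needs rescan: no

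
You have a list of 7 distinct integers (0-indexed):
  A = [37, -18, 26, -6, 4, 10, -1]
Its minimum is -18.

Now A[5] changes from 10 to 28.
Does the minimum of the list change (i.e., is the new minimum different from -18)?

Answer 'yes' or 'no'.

Answer: no

Derivation:
Old min = -18
Change: A[5] 10 -> 28
Changed element was NOT the min; min changes only if 28 < -18.
New min = -18; changed? no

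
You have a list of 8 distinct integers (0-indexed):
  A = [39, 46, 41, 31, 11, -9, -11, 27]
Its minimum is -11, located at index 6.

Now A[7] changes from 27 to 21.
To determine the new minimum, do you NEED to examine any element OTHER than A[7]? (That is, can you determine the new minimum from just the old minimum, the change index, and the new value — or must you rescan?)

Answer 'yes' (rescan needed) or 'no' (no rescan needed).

Answer: no

Derivation:
Old min = -11 at index 6
Change at index 7: 27 -> 21
Index 7 was NOT the min. New min = min(-11, 21). No rescan of other elements needed.
Needs rescan: no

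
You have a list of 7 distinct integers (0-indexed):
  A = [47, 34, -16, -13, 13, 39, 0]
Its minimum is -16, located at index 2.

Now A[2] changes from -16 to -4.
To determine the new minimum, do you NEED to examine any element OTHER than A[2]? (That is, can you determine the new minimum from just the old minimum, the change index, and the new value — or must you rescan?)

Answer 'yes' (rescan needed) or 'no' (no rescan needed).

Old min = -16 at index 2
Change at index 2: -16 -> -4
Index 2 WAS the min and new value -4 > old min -16. Must rescan other elements to find the new min.
Needs rescan: yes

Answer: yes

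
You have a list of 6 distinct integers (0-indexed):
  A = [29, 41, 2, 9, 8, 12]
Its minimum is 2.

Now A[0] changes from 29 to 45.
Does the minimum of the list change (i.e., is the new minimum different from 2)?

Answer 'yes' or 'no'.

Answer: no

Derivation:
Old min = 2
Change: A[0] 29 -> 45
Changed element was NOT the min; min changes only if 45 < 2.
New min = 2; changed? no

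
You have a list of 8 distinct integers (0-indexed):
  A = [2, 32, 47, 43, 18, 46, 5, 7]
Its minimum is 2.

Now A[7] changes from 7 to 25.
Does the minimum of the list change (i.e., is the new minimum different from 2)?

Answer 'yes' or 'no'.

Answer: no

Derivation:
Old min = 2
Change: A[7] 7 -> 25
Changed element was NOT the min; min changes only if 25 < 2.
New min = 2; changed? no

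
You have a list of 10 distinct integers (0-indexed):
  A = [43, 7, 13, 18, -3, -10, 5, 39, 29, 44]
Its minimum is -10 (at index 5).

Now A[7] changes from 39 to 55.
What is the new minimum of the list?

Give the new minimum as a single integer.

Answer: -10

Derivation:
Old min = -10 (at index 5)
Change: A[7] 39 -> 55
Changed element was NOT the old min.
  New min = min(old_min, new_val) = min(-10, 55) = -10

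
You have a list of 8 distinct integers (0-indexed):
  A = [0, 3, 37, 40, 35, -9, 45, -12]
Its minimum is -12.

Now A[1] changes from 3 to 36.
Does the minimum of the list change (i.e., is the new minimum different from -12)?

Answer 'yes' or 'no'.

Old min = -12
Change: A[1] 3 -> 36
Changed element was NOT the min; min changes only if 36 < -12.
New min = -12; changed? no

Answer: no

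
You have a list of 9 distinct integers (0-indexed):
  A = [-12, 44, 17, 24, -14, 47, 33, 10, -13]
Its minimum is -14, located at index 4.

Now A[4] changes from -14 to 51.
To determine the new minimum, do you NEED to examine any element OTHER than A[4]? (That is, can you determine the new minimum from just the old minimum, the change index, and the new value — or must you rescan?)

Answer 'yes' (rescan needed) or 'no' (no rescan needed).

Old min = -14 at index 4
Change at index 4: -14 -> 51
Index 4 WAS the min and new value 51 > old min -14. Must rescan other elements to find the new min.
Needs rescan: yes

Answer: yes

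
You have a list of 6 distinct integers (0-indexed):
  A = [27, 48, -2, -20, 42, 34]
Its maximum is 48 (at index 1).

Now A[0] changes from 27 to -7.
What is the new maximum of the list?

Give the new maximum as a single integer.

Answer: 48

Derivation:
Old max = 48 (at index 1)
Change: A[0] 27 -> -7
Changed element was NOT the old max.
  New max = max(old_max, new_val) = max(48, -7) = 48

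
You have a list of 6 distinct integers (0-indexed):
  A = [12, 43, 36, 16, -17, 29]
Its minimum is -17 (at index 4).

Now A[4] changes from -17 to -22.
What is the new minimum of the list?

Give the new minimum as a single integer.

Old min = -17 (at index 4)
Change: A[4] -17 -> -22
Changed element WAS the min. Need to check: is -22 still <= all others?
  Min of remaining elements: 12
  New min = min(-22, 12) = -22

Answer: -22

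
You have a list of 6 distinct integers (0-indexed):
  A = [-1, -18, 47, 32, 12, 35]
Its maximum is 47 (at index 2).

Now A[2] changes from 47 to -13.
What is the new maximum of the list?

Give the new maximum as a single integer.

Answer: 35

Derivation:
Old max = 47 (at index 2)
Change: A[2] 47 -> -13
Changed element WAS the max -> may need rescan.
  Max of remaining elements: 35
  New max = max(-13, 35) = 35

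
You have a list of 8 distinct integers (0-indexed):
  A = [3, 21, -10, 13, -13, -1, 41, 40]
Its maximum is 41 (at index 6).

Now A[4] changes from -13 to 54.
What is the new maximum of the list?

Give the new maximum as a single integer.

Answer: 54

Derivation:
Old max = 41 (at index 6)
Change: A[4] -13 -> 54
Changed element was NOT the old max.
  New max = max(old_max, new_val) = max(41, 54) = 54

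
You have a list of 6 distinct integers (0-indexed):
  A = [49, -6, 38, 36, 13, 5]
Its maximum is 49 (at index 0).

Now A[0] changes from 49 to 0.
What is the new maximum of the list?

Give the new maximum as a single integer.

Old max = 49 (at index 0)
Change: A[0] 49 -> 0
Changed element WAS the max -> may need rescan.
  Max of remaining elements: 38
  New max = max(0, 38) = 38

Answer: 38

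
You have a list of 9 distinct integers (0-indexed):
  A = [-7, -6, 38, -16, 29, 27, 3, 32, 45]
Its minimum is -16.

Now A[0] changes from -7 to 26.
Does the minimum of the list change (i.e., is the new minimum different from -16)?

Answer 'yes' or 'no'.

Old min = -16
Change: A[0] -7 -> 26
Changed element was NOT the min; min changes only if 26 < -16.
New min = -16; changed? no

Answer: no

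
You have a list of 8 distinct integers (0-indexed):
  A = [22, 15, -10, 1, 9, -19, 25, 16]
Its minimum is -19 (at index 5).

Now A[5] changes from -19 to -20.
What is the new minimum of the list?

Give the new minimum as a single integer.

Old min = -19 (at index 5)
Change: A[5] -19 -> -20
Changed element WAS the min. Need to check: is -20 still <= all others?
  Min of remaining elements: -10
  New min = min(-20, -10) = -20

Answer: -20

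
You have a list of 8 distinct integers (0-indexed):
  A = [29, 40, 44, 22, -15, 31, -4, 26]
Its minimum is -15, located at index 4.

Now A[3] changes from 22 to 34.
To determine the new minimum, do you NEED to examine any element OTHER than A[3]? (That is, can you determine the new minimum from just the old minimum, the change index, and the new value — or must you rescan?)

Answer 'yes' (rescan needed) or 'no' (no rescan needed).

Old min = -15 at index 4
Change at index 3: 22 -> 34
Index 3 was NOT the min. New min = min(-15, 34). No rescan of other elements needed.
Needs rescan: no

Answer: no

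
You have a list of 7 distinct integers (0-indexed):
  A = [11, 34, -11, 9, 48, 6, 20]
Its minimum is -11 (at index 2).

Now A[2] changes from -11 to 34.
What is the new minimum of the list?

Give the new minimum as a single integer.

Old min = -11 (at index 2)
Change: A[2] -11 -> 34
Changed element WAS the min. Need to check: is 34 still <= all others?
  Min of remaining elements: 6
  New min = min(34, 6) = 6

Answer: 6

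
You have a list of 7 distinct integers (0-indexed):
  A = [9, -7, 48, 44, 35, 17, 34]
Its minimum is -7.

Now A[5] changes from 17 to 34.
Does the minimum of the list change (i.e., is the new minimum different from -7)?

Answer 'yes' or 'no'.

Old min = -7
Change: A[5] 17 -> 34
Changed element was NOT the min; min changes only if 34 < -7.
New min = -7; changed? no

Answer: no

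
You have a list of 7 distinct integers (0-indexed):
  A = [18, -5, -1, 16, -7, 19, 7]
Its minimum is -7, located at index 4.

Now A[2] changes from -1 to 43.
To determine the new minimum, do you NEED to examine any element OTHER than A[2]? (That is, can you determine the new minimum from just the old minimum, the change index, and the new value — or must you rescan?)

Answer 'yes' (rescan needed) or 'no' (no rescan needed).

Answer: no

Derivation:
Old min = -7 at index 4
Change at index 2: -1 -> 43
Index 2 was NOT the min. New min = min(-7, 43). No rescan of other elements needed.
Needs rescan: no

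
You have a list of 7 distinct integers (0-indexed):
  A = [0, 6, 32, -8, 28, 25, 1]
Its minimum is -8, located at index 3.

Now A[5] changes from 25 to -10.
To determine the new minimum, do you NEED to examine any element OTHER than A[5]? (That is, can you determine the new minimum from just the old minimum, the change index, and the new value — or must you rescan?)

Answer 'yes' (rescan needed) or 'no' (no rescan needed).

Answer: no

Derivation:
Old min = -8 at index 3
Change at index 5: 25 -> -10
Index 5 was NOT the min. New min = min(-8, -10). No rescan of other elements needed.
Needs rescan: no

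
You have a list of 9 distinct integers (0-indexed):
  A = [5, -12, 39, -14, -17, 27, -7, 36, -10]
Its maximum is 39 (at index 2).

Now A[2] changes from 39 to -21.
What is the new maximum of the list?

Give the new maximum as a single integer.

Answer: 36

Derivation:
Old max = 39 (at index 2)
Change: A[2] 39 -> -21
Changed element WAS the max -> may need rescan.
  Max of remaining elements: 36
  New max = max(-21, 36) = 36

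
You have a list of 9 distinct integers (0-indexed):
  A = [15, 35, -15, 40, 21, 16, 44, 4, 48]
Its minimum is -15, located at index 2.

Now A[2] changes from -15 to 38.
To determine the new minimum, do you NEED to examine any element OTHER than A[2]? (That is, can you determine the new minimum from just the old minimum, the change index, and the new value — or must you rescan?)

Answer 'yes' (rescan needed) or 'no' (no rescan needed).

Answer: yes

Derivation:
Old min = -15 at index 2
Change at index 2: -15 -> 38
Index 2 WAS the min and new value 38 > old min -15. Must rescan other elements to find the new min.
Needs rescan: yes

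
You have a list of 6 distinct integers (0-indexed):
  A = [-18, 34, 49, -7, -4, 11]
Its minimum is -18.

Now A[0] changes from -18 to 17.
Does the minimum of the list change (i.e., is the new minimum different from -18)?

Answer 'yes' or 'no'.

Old min = -18
Change: A[0] -18 -> 17
Changed element was the min; new min must be rechecked.
New min = -7; changed? yes

Answer: yes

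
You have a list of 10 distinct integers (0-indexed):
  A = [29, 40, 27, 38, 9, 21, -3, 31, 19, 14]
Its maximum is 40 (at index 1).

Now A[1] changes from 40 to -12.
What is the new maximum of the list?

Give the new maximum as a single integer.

Old max = 40 (at index 1)
Change: A[1] 40 -> -12
Changed element WAS the max -> may need rescan.
  Max of remaining elements: 38
  New max = max(-12, 38) = 38

Answer: 38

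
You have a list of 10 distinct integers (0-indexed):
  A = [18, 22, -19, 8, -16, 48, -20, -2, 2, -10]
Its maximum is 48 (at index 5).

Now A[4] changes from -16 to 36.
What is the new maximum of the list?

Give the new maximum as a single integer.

Answer: 48

Derivation:
Old max = 48 (at index 5)
Change: A[4] -16 -> 36
Changed element was NOT the old max.
  New max = max(old_max, new_val) = max(48, 36) = 48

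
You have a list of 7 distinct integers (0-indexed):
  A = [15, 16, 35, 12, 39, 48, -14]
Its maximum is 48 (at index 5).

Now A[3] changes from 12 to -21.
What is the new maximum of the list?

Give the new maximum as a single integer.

Old max = 48 (at index 5)
Change: A[3] 12 -> -21
Changed element was NOT the old max.
  New max = max(old_max, new_val) = max(48, -21) = 48

Answer: 48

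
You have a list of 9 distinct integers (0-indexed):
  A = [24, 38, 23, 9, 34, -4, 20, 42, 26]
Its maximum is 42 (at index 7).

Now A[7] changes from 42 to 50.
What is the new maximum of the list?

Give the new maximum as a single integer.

Answer: 50

Derivation:
Old max = 42 (at index 7)
Change: A[7] 42 -> 50
Changed element WAS the max -> may need rescan.
  Max of remaining elements: 38
  New max = max(50, 38) = 50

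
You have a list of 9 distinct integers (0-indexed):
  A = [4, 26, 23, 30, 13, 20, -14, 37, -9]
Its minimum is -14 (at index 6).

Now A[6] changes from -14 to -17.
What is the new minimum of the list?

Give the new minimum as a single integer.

Old min = -14 (at index 6)
Change: A[6] -14 -> -17
Changed element WAS the min. Need to check: is -17 still <= all others?
  Min of remaining elements: -9
  New min = min(-17, -9) = -17

Answer: -17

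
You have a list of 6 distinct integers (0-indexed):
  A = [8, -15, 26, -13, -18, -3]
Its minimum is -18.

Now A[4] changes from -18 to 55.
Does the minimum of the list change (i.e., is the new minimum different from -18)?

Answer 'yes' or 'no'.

Answer: yes

Derivation:
Old min = -18
Change: A[4] -18 -> 55
Changed element was the min; new min must be rechecked.
New min = -15; changed? yes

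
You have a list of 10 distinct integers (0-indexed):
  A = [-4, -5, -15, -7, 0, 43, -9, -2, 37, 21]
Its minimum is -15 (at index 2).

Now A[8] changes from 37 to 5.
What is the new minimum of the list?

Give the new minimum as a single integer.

Old min = -15 (at index 2)
Change: A[8] 37 -> 5
Changed element was NOT the old min.
  New min = min(old_min, new_val) = min(-15, 5) = -15

Answer: -15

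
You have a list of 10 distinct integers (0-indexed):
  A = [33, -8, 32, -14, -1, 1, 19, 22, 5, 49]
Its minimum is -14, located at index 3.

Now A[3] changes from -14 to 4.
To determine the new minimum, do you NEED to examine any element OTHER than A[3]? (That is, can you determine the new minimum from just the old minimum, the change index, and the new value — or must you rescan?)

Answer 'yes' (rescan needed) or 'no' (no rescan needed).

Old min = -14 at index 3
Change at index 3: -14 -> 4
Index 3 WAS the min and new value 4 > old min -14. Must rescan other elements to find the new min.
Needs rescan: yes

Answer: yes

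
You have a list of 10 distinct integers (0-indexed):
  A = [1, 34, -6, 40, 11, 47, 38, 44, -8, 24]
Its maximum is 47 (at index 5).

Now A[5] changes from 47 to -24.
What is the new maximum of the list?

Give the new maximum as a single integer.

Answer: 44

Derivation:
Old max = 47 (at index 5)
Change: A[5] 47 -> -24
Changed element WAS the max -> may need rescan.
  Max of remaining elements: 44
  New max = max(-24, 44) = 44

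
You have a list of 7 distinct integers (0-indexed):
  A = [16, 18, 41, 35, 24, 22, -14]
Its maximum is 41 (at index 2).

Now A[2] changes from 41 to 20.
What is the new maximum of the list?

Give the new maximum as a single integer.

Old max = 41 (at index 2)
Change: A[2] 41 -> 20
Changed element WAS the max -> may need rescan.
  Max of remaining elements: 35
  New max = max(20, 35) = 35

Answer: 35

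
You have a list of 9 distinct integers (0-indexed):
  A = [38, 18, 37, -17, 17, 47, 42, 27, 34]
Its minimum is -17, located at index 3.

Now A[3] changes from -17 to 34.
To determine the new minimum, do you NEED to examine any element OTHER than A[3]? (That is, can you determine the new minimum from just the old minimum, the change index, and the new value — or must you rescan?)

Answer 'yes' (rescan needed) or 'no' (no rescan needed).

Answer: yes

Derivation:
Old min = -17 at index 3
Change at index 3: -17 -> 34
Index 3 WAS the min and new value 34 > old min -17. Must rescan other elements to find the new min.
Needs rescan: yes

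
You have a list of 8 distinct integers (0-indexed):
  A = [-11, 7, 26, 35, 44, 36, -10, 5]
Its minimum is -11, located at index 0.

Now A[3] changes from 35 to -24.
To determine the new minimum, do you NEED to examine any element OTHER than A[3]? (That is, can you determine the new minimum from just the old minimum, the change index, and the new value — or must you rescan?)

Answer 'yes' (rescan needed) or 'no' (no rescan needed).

Old min = -11 at index 0
Change at index 3: 35 -> -24
Index 3 was NOT the min. New min = min(-11, -24). No rescan of other elements needed.
Needs rescan: no

Answer: no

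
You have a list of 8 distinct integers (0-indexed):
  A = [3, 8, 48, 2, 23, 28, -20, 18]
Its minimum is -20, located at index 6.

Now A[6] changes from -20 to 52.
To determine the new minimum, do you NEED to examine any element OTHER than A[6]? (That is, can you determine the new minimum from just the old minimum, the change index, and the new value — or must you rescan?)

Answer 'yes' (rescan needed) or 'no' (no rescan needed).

Answer: yes

Derivation:
Old min = -20 at index 6
Change at index 6: -20 -> 52
Index 6 WAS the min and new value 52 > old min -20. Must rescan other elements to find the new min.
Needs rescan: yes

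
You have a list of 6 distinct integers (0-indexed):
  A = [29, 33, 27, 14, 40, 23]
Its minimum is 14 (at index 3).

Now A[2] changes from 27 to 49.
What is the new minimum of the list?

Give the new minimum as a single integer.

Answer: 14

Derivation:
Old min = 14 (at index 3)
Change: A[2] 27 -> 49
Changed element was NOT the old min.
  New min = min(old_min, new_val) = min(14, 49) = 14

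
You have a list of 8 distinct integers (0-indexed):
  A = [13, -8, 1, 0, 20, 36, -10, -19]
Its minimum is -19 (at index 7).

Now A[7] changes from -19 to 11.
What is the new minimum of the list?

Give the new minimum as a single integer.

Old min = -19 (at index 7)
Change: A[7] -19 -> 11
Changed element WAS the min. Need to check: is 11 still <= all others?
  Min of remaining elements: -10
  New min = min(11, -10) = -10

Answer: -10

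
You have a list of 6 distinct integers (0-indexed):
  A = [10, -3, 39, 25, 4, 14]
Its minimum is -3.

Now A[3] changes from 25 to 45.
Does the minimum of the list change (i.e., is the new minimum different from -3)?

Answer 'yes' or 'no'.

Answer: no

Derivation:
Old min = -3
Change: A[3] 25 -> 45
Changed element was NOT the min; min changes only if 45 < -3.
New min = -3; changed? no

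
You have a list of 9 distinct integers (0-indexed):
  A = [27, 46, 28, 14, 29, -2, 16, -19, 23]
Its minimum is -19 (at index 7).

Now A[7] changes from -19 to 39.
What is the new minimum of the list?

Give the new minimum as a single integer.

Old min = -19 (at index 7)
Change: A[7] -19 -> 39
Changed element WAS the min. Need to check: is 39 still <= all others?
  Min of remaining elements: -2
  New min = min(39, -2) = -2

Answer: -2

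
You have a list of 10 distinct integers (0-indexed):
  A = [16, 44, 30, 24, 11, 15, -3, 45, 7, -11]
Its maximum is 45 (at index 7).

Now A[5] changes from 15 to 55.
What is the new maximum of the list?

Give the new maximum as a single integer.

Old max = 45 (at index 7)
Change: A[5] 15 -> 55
Changed element was NOT the old max.
  New max = max(old_max, new_val) = max(45, 55) = 55

Answer: 55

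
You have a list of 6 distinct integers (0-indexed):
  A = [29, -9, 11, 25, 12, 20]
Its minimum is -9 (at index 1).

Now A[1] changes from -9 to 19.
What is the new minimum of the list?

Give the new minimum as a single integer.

Answer: 11

Derivation:
Old min = -9 (at index 1)
Change: A[1] -9 -> 19
Changed element WAS the min. Need to check: is 19 still <= all others?
  Min of remaining elements: 11
  New min = min(19, 11) = 11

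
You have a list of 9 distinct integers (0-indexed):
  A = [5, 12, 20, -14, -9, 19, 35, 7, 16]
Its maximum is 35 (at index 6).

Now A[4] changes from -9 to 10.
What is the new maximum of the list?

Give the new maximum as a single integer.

Old max = 35 (at index 6)
Change: A[4] -9 -> 10
Changed element was NOT the old max.
  New max = max(old_max, new_val) = max(35, 10) = 35

Answer: 35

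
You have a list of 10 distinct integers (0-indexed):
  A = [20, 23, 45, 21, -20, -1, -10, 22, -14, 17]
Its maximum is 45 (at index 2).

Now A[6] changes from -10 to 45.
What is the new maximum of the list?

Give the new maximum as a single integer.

Old max = 45 (at index 2)
Change: A[6] -10 -> 45
Changed element was NOT the old max.
  New max = max(old_max, new_val) = max(45, 45) = 45

Answer: 45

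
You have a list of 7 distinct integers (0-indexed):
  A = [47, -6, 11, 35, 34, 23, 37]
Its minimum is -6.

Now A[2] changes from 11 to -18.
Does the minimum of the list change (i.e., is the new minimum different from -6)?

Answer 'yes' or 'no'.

Answer: yes

Derivation:
Old min = -6
Change: A[2] 11 -> -18
Changed element was NOT the min; min changes only if -18 < -6.
New min = -18; changed? yes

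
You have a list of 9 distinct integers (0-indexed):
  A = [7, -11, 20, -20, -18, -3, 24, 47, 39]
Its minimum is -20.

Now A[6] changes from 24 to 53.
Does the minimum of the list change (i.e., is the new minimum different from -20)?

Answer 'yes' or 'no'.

Old min = -20
Change: A[6] 24 -> 53
Changed element was NOT the min; min changes only if 53 < -20.
New min = -20; changed? no

Answer: no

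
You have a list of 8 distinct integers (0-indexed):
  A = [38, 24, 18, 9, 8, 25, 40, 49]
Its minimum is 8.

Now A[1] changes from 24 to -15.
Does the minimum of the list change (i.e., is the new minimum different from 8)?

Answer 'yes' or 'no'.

Answer: yes

Derivation:
Old min = 8
Change: A[1] 24 -> -15
Changed element was NOT the min; min changes only if -15 < 8.
New min = -15; changed? yes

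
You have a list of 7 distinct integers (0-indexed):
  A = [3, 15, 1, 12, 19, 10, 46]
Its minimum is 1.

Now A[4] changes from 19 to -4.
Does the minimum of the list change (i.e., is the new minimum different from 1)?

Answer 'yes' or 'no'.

Old min = 1
Change: A[4] 19 -> -4
Changed element was NOT the min; min changes only if -4 < 1.
New min = -4; changed? yes

Answer: yes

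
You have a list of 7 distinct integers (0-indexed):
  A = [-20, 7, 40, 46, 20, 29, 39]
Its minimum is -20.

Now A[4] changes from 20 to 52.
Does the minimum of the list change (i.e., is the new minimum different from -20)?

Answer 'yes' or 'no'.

Answer: no

Derivation:
Old min = -20
Change: A[4] 20 -> 52
Changed element was NOT the min; min changes only if 52 < -20.
New min = -20; changed? no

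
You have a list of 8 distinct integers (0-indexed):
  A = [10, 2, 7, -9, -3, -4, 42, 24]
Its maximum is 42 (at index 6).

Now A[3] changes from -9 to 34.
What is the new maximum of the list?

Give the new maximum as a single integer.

Answer: 42

Derivation:
Old max = 42 (at index 6)
Change: A[3] -9 -> 34
Changed element was NOT the old max.
  New max = max(old_max, new_val) = max(42, 34) = 42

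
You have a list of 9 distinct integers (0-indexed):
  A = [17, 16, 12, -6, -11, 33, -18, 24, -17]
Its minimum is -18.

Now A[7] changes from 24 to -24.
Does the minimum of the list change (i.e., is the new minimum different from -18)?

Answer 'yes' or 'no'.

Old min = -18
Change: A[7] 24 -> -24
Changed element was NOT the min; min changes only if -24 < -18.
New min = -24; changed? yes

Answer: yes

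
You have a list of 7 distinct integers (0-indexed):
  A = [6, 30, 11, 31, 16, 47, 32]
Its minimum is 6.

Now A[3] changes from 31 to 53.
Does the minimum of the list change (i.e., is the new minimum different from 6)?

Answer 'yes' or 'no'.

Answer: no

Derivation:
Old min = 6
Change: A[3] 31 -> 53
Changed element was NOT the min; min changes only if 53 < 6.
New min = 6; changed? no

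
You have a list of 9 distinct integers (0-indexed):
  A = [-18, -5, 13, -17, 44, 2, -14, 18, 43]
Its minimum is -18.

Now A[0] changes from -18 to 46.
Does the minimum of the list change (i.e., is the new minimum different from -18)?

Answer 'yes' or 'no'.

Answer: yes

Derivation:
Old min = -18
Change: A[0] -18 -> 46
Changed element was the min; new min must be rechecked.
New min = -17; changed? yes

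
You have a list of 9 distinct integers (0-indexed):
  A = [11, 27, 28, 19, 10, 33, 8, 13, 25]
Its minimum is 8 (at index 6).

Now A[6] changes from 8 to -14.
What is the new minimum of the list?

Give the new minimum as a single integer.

Answer: -14

Derivation:
Old min = 8 (at index 6)
Change: A[6] 8 -> -14
Changed element WAS the min. Need to check: is -14 still <= all others?
  Min of remaining elements: 10
  New min = min(-14, 10) = -14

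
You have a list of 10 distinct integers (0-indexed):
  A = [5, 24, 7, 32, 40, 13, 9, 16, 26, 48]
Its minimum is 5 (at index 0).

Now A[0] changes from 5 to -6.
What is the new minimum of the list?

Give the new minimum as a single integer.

Answer: -6

Derivation:
Old min = 5 (at index 0)
Change: A[0] 5 -> -6
Changed element WAS the min. Need to check: is -6 still <= all others?
  Min of remaining elements: 7
  New min = min(-6, 7) = -6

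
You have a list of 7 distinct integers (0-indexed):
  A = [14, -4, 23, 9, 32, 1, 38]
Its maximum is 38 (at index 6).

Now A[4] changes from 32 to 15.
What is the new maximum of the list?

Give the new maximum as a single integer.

Answer: 38

Derivation:
Old max = 38 (at index 6)
Change: A[4] 32 -> 15
Changed element was NOT the old max.
  New max = max(old_max, new_val) = max(38, 15) = 38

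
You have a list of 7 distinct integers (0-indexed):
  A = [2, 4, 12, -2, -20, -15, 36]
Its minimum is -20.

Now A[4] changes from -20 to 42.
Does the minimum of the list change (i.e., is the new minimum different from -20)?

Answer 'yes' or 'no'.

Old min = -20
Change: A[4] -20 -> 42
Changed element was the min; new min must be rechecked.
New min = -15; changed? yes

Answer: yes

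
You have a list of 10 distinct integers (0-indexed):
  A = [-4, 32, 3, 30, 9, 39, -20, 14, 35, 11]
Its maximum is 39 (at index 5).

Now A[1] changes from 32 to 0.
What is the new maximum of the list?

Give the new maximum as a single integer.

Answer: 39

Derivation:
Old max = 39 (at index 5)
Change: A[1] 32 -> 0
Changed element was NOT the old max.
  New max = max(old_max, new_val) = max(39, 0) = 39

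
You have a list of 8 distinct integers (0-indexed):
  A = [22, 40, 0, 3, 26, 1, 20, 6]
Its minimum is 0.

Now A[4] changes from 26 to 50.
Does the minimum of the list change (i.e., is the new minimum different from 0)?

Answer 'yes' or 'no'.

Answer: no

Derivation:
Old min = 0
Change: A[4] 26 -> 50
Changed element was NOT the min; min changes only if 50 < 0.
New min = 0; changed? no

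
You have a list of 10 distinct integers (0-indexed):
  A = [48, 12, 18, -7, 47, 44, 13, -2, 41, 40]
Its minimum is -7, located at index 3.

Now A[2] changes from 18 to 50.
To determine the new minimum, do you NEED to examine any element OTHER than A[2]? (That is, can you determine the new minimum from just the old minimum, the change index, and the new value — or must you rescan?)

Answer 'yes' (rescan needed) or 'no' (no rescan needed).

Answer: no

Derivation:
Old min = -7 at index 3
Change at index 2: 18 -> 50
Index 2 was NOT the min. New min = min(-7, 50). No rescan of other elements needed.
Needs rescan: no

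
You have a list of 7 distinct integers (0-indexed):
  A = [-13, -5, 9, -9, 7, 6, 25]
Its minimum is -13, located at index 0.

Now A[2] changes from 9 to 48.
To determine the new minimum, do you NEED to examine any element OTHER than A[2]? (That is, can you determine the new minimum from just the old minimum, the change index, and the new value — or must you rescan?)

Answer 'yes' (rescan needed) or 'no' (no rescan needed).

Answer: no

Derivation:
Old min = -13 at index 0
Change at index 2: 9 -> 48
Index 2 was NOT the min. New min = min(-13, 48). No rescan of other elements needed.
Needs rescan: no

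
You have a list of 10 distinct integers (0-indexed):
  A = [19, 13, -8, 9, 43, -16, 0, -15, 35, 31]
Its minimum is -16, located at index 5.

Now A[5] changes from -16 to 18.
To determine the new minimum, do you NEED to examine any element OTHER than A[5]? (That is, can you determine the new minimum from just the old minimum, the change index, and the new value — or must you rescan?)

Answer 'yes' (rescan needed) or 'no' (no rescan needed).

Answer: yes

Derivation:
Old min = -16 at index 5
Change at index 5: -16 -> 18
Index 5 WAS the min and new value 18 > old min -16. Must rescan other elements to find the new min.
Needs rescan: yes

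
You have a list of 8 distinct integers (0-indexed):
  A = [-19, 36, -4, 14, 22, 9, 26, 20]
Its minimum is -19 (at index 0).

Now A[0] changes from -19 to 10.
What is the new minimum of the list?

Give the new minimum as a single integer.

Answer: -4

Derivation:
Old min = -19 (at index 0)
Change: A[0] -19 -> 10
Changed element WAS the min. Need to check: is 10 still <= all others?
  Min of remaining elements: -4
  New min = min(10, -4) = -4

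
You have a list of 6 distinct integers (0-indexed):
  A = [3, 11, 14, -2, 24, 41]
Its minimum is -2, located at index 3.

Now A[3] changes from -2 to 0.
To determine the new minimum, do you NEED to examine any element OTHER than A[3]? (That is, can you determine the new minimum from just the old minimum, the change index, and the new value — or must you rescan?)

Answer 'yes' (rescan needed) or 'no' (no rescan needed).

Old min = -2 at index 3
Change at index 3: -2 -> 0
Index 3 WAS the min and new value 0 > old min -2. Must rescan other elements to find the new min.
Needs rescan: yes

Answer: yes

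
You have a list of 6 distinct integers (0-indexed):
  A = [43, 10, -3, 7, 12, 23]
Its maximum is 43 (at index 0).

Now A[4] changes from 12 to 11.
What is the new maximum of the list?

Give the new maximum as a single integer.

Answer: 43

Derivation:
Old max = 43 (at index 0)
Change: A[4] 12 -> 11
Changed element was NOT the old max.
  New max = max(old_max, new_val) = max(43, 11) = 43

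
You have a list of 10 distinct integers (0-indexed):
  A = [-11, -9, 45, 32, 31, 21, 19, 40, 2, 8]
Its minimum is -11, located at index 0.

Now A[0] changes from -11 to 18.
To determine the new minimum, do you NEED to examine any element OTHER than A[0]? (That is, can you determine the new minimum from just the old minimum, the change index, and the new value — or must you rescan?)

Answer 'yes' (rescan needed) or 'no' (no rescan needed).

Old min = -11 at index 0
Change at index 0: -11 -> 18
Index 0 WAS the min and new value 18 > old min -11. Must rescan other elements to find the new min.
Needs rescan: yes

Answer: yes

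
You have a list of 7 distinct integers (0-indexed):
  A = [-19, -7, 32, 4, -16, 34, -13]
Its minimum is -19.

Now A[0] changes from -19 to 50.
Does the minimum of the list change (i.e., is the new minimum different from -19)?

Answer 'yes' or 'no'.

Old min = -19
Change: A[0] -19 -> 50
Changed element was the min; new min must be rechecked.
New min = -16; changed? yes

Answer: yes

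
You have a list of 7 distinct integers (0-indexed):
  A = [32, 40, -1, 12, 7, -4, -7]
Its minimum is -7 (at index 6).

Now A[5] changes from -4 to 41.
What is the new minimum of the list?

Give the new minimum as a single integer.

Old min = -7 (at index 6)
Change: A[5] -4 -> 41
Changed element was NOT the old min.
  New min = min(old_min, new_val) = min(-7, 41) = -7

Answer: -7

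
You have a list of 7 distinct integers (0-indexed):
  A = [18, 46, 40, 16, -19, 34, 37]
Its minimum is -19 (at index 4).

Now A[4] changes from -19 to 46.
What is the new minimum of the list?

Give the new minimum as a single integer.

Old min = -19 (at index 4)
Change: A[4] -19 -> 46
Changed element WAS the min. Need to check: is 46 still <= all others?
  Min of remaining elements: 16
  New min = min(46, 16) = 16

Answer: 16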